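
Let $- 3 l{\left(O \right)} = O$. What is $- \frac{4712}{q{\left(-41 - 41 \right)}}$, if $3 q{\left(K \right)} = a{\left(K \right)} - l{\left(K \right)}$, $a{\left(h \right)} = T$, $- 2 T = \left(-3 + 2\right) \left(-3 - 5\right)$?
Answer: $\frac{21204}{47} \approx 451.15$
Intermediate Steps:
$l{\left(O \right)} = - \frac{O}{3}$
$T = -4$ ($T = - \frac{\left(-3 + 2\right) \left(-3 - 5\right)}{2} = - \frac{\left(-1\right) \left(-8\right)}{2} = \left(- \frac{1}{2}\right) 8 = -4$)
$a{\left(h \right)} = -4$
$q{\left(K \right)} = - \frac{4}{3} + \frac{K}{9}$ ($q{\left(K \right)} = \frac{-4 - - \frac{K}{3}}{3} = \frac{-4 + \frac{K}{3}}{3} = - \frac{4}{3} + \frac{K}{9}$)
$- \frac{4712}{q{\left(-41 - 41 \right)}} = - \frac{4712}{- \frac{4}{3} + \frac{-41 - 41}{9}} = - \frac{4712}{- \frac{4}{3} + \frac{1}{9} \left(-82\right)} = - \frac{4712}{- \frac{4}{3} - \frac{82}{9}} = - \frac{4712}{- \frac{94}{9}} = \left(-4712\right) \left(- \frac{9}{94}\right) = \frac{21204}{47}$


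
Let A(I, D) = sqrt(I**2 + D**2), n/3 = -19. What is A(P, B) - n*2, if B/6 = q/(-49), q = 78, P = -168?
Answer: 114 + 12*sqrt(472117)/49 ≈ 282.27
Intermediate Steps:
n = -57 (n = 3*(-19) = -57)
B = -468/49 (B = 6*(78/(-49)) = 6*(78*(-1/49)) = 6*(-78/49) = -468/49 ≈ -9.5510)
A(I, D) = sqrt(D**2 + I**2)
A(P, B) - n*2 = sqrt((-468/49)**2 + (-168)**2) - 1*(-57)*2 = sqrt(219024/2401 + 28224) + 57*2 = sqrt(67984848/2401) + 114 = 12*sqrt(472117)/49 + 114 = 114 + 12*sqrt(472117)/49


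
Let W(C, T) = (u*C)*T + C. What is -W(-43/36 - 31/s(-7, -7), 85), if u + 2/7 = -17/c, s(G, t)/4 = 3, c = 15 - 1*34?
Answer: 238612/1197 ≈ 199.34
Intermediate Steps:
c = -19 (c = 15 - 34 = -19)
s(G, t) = 12 (s(G, t) = 4*3 = 12)
u = 81/133 (u = -2/7 - 17/(-19) = -2/7 - 17*(-1/19) = -2/7 + 17/19 = 81/133 ≈ 0.60902)
W(C, T) = C + 81*C*T/133 (W(C, T) = (81*C/133)*T + C = 81*C*T/133 + C = C + 81*C*T/133)
-W(-43/36 - 31/s(-7, -7), 85) = -(-43/36 - 31/12)*(133 + 81*85)/133 = -(-43*1/36 - 31*1/12)*(133 + 6885)/133 = -(-43/36 - 31/12)*7018/133 = -(-34)*7018/(133*9) = -1*(-238612/1197) = 238612/1197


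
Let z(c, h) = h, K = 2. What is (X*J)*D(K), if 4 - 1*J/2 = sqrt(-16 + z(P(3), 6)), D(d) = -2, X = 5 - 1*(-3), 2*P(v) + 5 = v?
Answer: -128 + 32*I*sqrt(10) ≈ -128.0 + 101.19*I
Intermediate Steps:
P(v) = -5/2 + v/2
X = 8 (X = 5 + 3 = 8)
J = 8 - 2*I*sqrt(10) (J = 8 - 2*sqrt(-16 + 6) = 8 - 2*I*sqrt(10) ≈ 8.0 - 6.3246*I)
(X*J)*D(K) = (8*(8 - 2*I*sqrt(10)))*(-2) = (64 - 16*I*sqrt(10))*(-2) = -128 + 32*I*sqrt(10)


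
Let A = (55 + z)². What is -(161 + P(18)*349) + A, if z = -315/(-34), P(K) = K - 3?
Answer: -1463551/1156 ≈ -1266.0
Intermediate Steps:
P(K) = -3 + K
z = 315/34 (z = -315*(-1/34) = 315/34 ≈ 9.2647)
A = 4774225/1156 (A = (55 + 315/34)² = (2185/34)² = 4774225/1156 ≈ 4130.0)
-(161 + P(18)*349) + A = -(161 + (-3 + 18)*349) + 4774225/1156 = -(161 + 15*349) + 4774225/1156 = -(161 + 5235) + 4774225/1156 = -1*5396 + 4774225/1156 = -5396 + 4774225/1156 = -1463551/1156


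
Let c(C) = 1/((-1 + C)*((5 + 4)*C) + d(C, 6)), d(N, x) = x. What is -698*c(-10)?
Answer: -349/498 ≈ -0.70080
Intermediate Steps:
c(C) = 1/(6 + 9*C*(-1 + C)) (c(C) = 1/((-1 + C)*((5 + 4)*C) + 6) = 1/((-1 + C)*(9*C) + 6) = 1/(9*C*(-1 + C) + 6) = 1/(6 + 9*C*(-1 + C)))
-698*c(-10) = -698/(3*(2 - 3*(-10) + 3*(-10)**2)) = -698/(3*(2 + 30 + 3*100)) = -698/(3*(2 + 30 + 300)) = -698/(3*332) = -698*1/996 = -349/498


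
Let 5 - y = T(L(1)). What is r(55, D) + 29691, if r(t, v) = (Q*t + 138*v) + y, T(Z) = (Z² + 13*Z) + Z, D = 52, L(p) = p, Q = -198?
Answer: 25967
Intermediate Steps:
T(Z) = Z² + 14*Z
y = -10 (y = 5 - (14 + 1) = 5 - 15 = -10)
r(t, v) = -10 - 198*t + 138*v (r(t, v) = (-198*t + 138*v) - 10 = -10 - 198*t + 138*v)
r(55, D) + 29691 = (-10 - 198*55 + 138*52) + 29691 = (-10 - 10890 + 7176) + 29691 = -3724 + 29691 = 25967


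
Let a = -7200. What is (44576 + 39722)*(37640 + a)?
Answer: 2566031120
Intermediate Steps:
(44576 + 39722)*(37640 + a) = (44576 + 39722)*(37640 - 7200) = 84298*30440 = 2566031120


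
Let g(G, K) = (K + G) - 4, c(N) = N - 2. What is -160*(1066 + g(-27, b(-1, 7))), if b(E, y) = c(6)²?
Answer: -168160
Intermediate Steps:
c(N) = -2 + N
b(E, y) = 16 (b(E, y) = (-2 + 6)² = 4² = 16)
g(G, K) = -4 + G + K (g(G, K) = (G + K) - 4 = -4 + G + K)
-160*(1066 + g(-27, b(-1, 7))) = -160*(1066 + (-4 - 27 + 16)) = -160*(1066 - 15) = -160*1051 = -168160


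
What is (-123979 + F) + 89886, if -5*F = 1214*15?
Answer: -37735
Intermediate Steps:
F = -3642 (F = -1214*15/5 = -⅕*18210 = -3642)
(-123979 + F) + 89886 = (-123979 - 3642) + 89886 = -127621 + 89886 = -37735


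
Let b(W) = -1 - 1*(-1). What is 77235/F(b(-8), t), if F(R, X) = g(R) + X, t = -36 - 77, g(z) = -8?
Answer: -77235/121 ≈ -638.31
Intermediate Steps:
b(W) = 0 (b(W) = -1 + 1 = 0)
t = -113
F(R, X) = -8 + X
77235/F(b(-8), t) = 77235/(-8 - 113) = 77235/(-121) = 77235*(-1/121) = -77235/121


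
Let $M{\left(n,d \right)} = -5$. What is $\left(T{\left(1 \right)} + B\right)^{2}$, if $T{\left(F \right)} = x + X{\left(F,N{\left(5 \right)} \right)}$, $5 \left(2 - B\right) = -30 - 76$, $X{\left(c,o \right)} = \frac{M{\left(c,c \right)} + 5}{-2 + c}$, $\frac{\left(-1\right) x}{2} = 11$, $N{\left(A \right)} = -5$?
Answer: $\frac{36}{25} \approx 1.44$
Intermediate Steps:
$x = -22$ ($x = \left(-2\right) 11 = -22$)
$X{\left(c,o \right)} = 0$ ($X{\left(c,o \right)} = \frac{-5 + 5}{-2 + c} = \frac{0}{-2 + c} = 0$)
$B = \frac{116}{5}$ ($B = 2 - \frac{-30 - 76}{5} = 2 - - \frac{106}{5} = 2 + \frac{106}{5} = \frac{116}{5} \approx 23.2$)
$T{\left(F \right)} = -22$ ($T{\left(F \right)} = -22 + 0 = -22$)
$\left(T{\left(1 \right)} + B\right)^{2} = \left(-22 + \frac{116}{5}\right)^{2} = \left(\frac{6}{5}\right)^{2} = \frac{36}{25}$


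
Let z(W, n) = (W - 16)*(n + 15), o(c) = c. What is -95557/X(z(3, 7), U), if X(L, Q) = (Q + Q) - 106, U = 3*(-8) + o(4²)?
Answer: 95557/122 ≈ 783.25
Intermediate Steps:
z(W, n) = (-16 + W)*(15 + n)
U = -8 (U = 3*(-8) + 4² = -24 + 16 = -8)
X(L, Q) = -106 + 2*Q (X(L, Q) = 2*Q - 106 = -106 + 2*Q)
-95557/X(z(3, 7), U) = -95557/(-106 + 2*(-8)) = -95557/(-106 - 16) = -95557/(-122) = -95557*(-1/122) = 95557/122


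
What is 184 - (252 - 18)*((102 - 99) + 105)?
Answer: -25088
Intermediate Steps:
184 - (252 - 18)*((102 - 99) + 105) = 184 - 234*(3 + 105) = 184 - 234*108 = 184 - 1*25272 = 184 - 25272 = -25088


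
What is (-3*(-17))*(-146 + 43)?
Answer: -5253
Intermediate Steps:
(-3*(-17))*(-146 + 43) = 51*(-103) = -5253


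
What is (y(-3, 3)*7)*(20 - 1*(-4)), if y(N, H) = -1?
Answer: -168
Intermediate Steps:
(y(-3, 3)*7)*(20 - 1*(-4)) = (-1*7)*(20 - 1*(-4)) = -7*(20 + 4) = -7*24 = -168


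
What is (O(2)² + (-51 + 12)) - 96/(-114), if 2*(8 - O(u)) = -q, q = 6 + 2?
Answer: 2011/19 ≈ 105.84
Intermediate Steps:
q = 8
O(u) = 12 (O(u) = 8 - (-1)*8/2 = 8 - ½*(-8) = 8 + 4 = 12)
(O(2)² + (-51 + 12)) - 96/(-114) = (12² + (-51 + 12)) - 96/(-114) = (144 - 39) - 96*(-1/114) = 105 + 16/19 = 2011/19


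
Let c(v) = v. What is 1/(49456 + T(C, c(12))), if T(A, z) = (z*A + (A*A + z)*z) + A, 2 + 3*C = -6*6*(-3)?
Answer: 3/195122 ≈ 1.5375e-5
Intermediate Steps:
C = 106/3 (C = -⅔ + (-6*6*(-3))/3 = -⅔ + (-36*(-3))/3 = -⅔ + (⅓)*108 = -⅔ + 36 = 106/3 ≈ 35.333)
T(A, z) = A + A*z + z*(z + A²) (T(A, z) = (A*z + (A² + z)*z) + A = (A*z + (z + A²)*z) + A = (A*z + z*(z + A²)) + A = A + A*z + z*(z + A²))
1/(49456 + T(C, c(12))) = 1/(49456 + (106/3 + 12² + (106/3)*12 + 12*(106/3)²)) = 1/(49456 + (106/3 + 144 + 424 + 12*(11236/9))) = 1/(49456 + (106/3 + 144 + 424 + 44944/3)) = 1/(49456 + 46754/3) = 1/(195122/3) = 3/195122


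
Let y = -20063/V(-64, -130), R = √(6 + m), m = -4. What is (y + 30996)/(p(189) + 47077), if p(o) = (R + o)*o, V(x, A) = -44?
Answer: 2490936431/6557374868 - 11371941*√2/13114749736 ≈ 0.37864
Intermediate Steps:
R = √2 (R = √(6 - 4) = √2 ≈ 1.4142)
y = 20063/44 (y = -20063/(-44) = -20063*(-1/44) = 20063/44 ≈ 455.98)
p(o) = o*(o + √2) (p(o) = (√2 + o)*o = (o + √2)*o = o*(o + √2))
(y + 30996)/(p(189) + 47077) = (20063/44 + 30996)/(189*(189 + √2) + 47077) = 1383887/(44*((35721 + 189*√2) + 47077)) = 1383887/(44*(82798 + 189*√2))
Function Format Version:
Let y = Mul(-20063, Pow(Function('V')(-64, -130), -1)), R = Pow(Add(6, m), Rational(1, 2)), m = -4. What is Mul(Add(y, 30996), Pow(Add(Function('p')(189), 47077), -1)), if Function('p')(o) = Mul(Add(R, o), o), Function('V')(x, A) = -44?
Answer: Add(Rational(2490936431, 6557374868), Mul(Rational(-11371941, 13114749736), Pow(2, Rational(1, 2)))) ≈ 0.37864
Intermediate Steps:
R = Pow(2, Rational(1, 2)) (R = Pow(Add(6, -4), Rational(1, 2)) = Pow(2, Rational(1, 2)) ≈ 1.4142)
y = Rational(20063, 44) (y = Mul(-20063, Pow(-44, -1)) = Mul(-20063, Rational(-1, 44)) = Rational(20063, 44) ≈ 455.98)
Function('p')(o) = Mul(o, Add(o, Pow(2, Rational(1, 2)))) (Function('p')(o) = Mul(Add(Pow(2, Rational(1, 2)), o), o) = Mul(Add(o, Pow(2, Rational(1, 2))), o) = Mul(o, Add(o, Pow(2, Rational(1, 2)))))
Mul(Add(y, 30996), Pow(Add(Function('p')(189), 47077), -1)) = Mul(Add(Rational(20063, 44), 30996), Pow(Add(Mul(189, Add(189, Pow(2, Rational(1, 2)))), 47077), -1)) = Mul(Rational(1383887, 44), Pow(Add(Add(35721, Mul(189, Pow(2, Rational(1, 2)))), 47077), -1)) = Mul(Rational(1383887, 44), Pow(Add(82798, Mul(189, Pow(2, Rational(1, 2)))), -1))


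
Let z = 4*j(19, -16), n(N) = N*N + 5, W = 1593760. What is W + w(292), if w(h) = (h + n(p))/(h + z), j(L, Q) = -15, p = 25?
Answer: 184876621/116 ≈ 1.5938e+6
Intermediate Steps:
n(N) = 5 + N² (n(N) = N² + 5 = 5 + N²)
z = -60 (z = 4*(-15) = -60)
w(h) = (630 + h)/(-60 + h) (w(h) = (h + (5 + 25²))/(h - 60) = (h + (5 + 625))/(-60 + h) = (h + 630)/(-60 + h) = (630 + h)/(-60 + h))
W + w(292) = 1593760 + (630 + 292)/(-60 + 292) = 1593760 + 922/232 = 1593760 + (1/232)*922 = 1593760 + 461/116 = 184876621/116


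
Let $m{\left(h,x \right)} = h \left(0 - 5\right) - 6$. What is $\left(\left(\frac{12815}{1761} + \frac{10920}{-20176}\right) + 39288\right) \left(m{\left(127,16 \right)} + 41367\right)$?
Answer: $\frac{273361419600311}{170817} \approx 1.6003 \cdot 10^{9}$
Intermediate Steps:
$m{\left(h,x \right)} = -6 - 5 h$ ($m{\left(h,x \right)} = h \left(-5\right) - 6 = - 5 h - 6 = -6 - 5 h$)
$\left(\left(\frac{12815}{1761} + \frac{10920}{-20176}\right) + 39288\right) \left(m{\left(127,16 \right)} + 41367\right) = \left(\left(\frac{12815}{1761} + \frac{10920}{-20176}\right) + 39288\right) \left(\left(-6 - 635\right) + 41367\right) = \left(\left(12815 \cdot \frac{1}{1761} + 10920 \left(- \frac{1}{20176}\right)\right) + 39288\right) \left(\left(-6 - 635\right) + 41367\right) = \left(\left(\frac{12815}{1761} - \frac{105}{194}\right) + 39288\right) \left(-641 + 41367\right) = \left(\frac{2301205}{341634} + 39288\right) 40726 = \frac{13424417797}{341634} \cdot 40726 = \frac{273361419600311}{170817}$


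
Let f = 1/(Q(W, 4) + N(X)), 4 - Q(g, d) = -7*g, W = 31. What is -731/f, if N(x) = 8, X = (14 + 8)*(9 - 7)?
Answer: -167399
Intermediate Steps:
Q(g, d) = 4 + 7*g (Q(g, d) = 4 - (-7)*g = 4 + 7*g)
X = 44 (X = 22*2 = 44)
f = 1/229 (f = 1/((4 + 7*31) + 8) = 1/((4 + 217) + 8) = 1/(221 + 8) = 1/229 ≈ 0.0043668)
-731/f = -731/1/229 = -731*229 = -167399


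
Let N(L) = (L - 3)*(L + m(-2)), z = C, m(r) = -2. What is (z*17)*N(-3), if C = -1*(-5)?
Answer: 2550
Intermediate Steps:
C = 5
z = 5
N(L) = (-3 + L)*(-2 + L) (N(L) = (L - 3)*(L - 2) = (-3 + L)*(-2 + L))
(z*17)*N(-3) = (5*17)*(6 + (-3)² - 5*(-3)) = 85*(6 + 9 + 15) = 85*30 = 2550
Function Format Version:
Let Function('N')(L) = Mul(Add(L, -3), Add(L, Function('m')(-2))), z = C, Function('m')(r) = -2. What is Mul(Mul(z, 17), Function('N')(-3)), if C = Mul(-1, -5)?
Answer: 2550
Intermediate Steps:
C = 5
z = 5
Function('N')(L) = Mul(Add(-3, L), Add(-2, L)) (Function('N')(L) = Mul(Add(L, -3), Add(L, -2)) = Mul(Add(-3, L), Add(-2, L)))
Mul(Mul(z, 17), Function('N')(-3)) = Mul(Mul(5, 17), Add(6, Pow(-3, 2), Mul(-5, -3))) = Mul(85, Add(6, 9, 15)) = Mul(85, 30) = 2550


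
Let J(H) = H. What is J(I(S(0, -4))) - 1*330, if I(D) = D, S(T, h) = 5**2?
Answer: -305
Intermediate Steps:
S(T, h) = 25
J(I(S(0, -4))) - 1*330 = 25 - 1*330 = 25 - 330 = -305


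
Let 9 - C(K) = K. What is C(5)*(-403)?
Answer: -1612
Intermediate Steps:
C(K) = 9 - K
C(5)*(-403) = (9 - 1*5)*(-403) = (9 - 5)*(-403) = 4*(-403) = -1612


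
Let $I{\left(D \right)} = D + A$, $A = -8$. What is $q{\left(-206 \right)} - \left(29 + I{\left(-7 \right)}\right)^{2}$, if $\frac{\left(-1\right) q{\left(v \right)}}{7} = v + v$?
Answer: $2688$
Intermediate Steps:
$q{\left(v \right)} = - 14 v$ ($q{\left(v \right)} = - 7 \left(v + v\right) = - 7 \cdot 2 v = - 14 v$)
$I{\left(D \right)} = -8 + D$ ($I{\left(D \right)} = D - 8 = -8 + D$)
$q{\left(-206 \right)} - \left(29 + I{\left(-7 \right)}\right)^{2} = \left(-14\right) \left(-206\right) - \left(29 - 15\right)^{2} = 2884 - \left(29 - 15\right)^{2} = 2884 - 14^{2} = 2884 - 196 = 2688$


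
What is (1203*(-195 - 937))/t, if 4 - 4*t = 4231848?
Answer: 1361796/1057961 ≈ 1.2872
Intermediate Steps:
t = -1057961 (t = 1 - 1/4*4231848 = 1 - 1057962 = -1057961)
(1203*(-195 - 937))/t = (1203*(-195 - 937))/(-1057961) = (1203*(-1132))*(-1/1057961) = -1361796*(-1/1057961) = 1361796/1057961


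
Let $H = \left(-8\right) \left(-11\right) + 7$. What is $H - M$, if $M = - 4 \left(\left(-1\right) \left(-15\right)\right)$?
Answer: $155$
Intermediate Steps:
$H = 95$ ($H = 88 + 7 = 95$)
$M = -60$ ($M = - 4 \cdot 15 = \left(-1\right) 60 = -60$)
$H - M = 95 - -60 = 95 + 60 = 155$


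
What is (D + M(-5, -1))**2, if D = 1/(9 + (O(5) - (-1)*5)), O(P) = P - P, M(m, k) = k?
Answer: 169/196 ≈ 0.86224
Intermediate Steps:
O(P) = 0
D = 1/14 (D = 1/(9 + (0 - (-1)*5)) = 1/(9 + (0 - 1*(-5))) = 1/(9 + (0 + 5)) = 1/(9 + 5) = 1/14 ≈ 0.071429)
(D + M(-5, -1))**2 = (1/14 - 1)**2 = (-13/14)**2 = 169/196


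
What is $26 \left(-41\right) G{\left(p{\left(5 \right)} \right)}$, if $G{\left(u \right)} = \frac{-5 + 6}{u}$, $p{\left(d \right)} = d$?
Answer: $- \frac{1066}{5} \approx -213.2$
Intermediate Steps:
$G{\left(u \right)} = \frac{1}{u}$ ($G{\left(u \right)} = 1 \frac{1}{u} = \frac{1}{u}$)
$26 \left(-41\right) G{\left(p{\left(5 \right)} \right)} = \frac{26 \left(-41\right)}{5} = \left(-1066\right) \frac{1}{5} = - \frac{1066}{5}$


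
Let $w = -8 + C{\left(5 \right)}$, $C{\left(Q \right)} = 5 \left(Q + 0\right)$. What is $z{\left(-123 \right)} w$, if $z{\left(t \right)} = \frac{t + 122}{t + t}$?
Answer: $\frac{17}{246} \approx 0.069106$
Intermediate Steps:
$C{\left(Q \right)} = 5 Q$
$z{\left(t \right)} = \frac{122 + t}{2 t}$
$w = 17$ ($w = -8 + 5 \cdot 5 = -8 + 25 = 17$)
$z{\left(-123 \right)} w = \frac{122 - 123}{2 \left(-123\right)} 17 = \frac{1}{2} \left(- \frac{1}{123}\right) \left(-1\right) 17 = \frac{1}{246} \cdot 17 = \frac{17}{246}$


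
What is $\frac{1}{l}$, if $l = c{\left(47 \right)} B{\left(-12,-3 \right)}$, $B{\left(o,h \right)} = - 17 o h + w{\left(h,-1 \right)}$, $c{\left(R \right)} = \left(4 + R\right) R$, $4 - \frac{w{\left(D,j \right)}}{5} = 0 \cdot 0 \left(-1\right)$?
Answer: $- \frac{1}{1419024} \approx -7.0471 \cdot 10^{-7}$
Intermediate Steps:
$w{\left(D,j \right)} = 20$ ($w{\left(D,j \right)} = 20 - 5 \cdot 0 \cdot 0 \left(-1\right) = 20 - 5 \cdot 0 \left(-1\right) = 20 - 0 = 20 + 0 = 20$)
$c{\left(R \right)} = R \left(4 + R\right)$
$B{\left(o,h \right)} = 20 - 17 h o$ ($B{\left(o,h \right)} = - 17 o h + 20 = - 17 h o + 20 = 20 - 17 h o$)
$l = -1419024$ ($l = 47 \left(4 + 47\right) \left(20 - \left(-51\right) \left(-12\right)\right) = 47 \cdot 51 \left(20 - 612\right) = 2397 \left(-592\right) = -1419024$)
$\frac{1}{l} = \frac{1}{-1419024} = - \frac{1}{1419024}$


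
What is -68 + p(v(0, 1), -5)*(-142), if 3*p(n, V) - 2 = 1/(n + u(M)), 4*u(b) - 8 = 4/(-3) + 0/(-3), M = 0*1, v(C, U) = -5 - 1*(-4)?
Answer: -701/3 ≈ -233.67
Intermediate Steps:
v(C, U) = -1 (v(C, U) = -5 + 4 = -1)
M = 0
u(b) = 5/3 (u(b) = 2 + (4/(-3) + 0/(-3))/4 = 2 + (4*(-⅓) + 0*(-⅓))/4 = 2 + (-4/3 + 0)/4 = 2 + (¼)*(-4/3) = 2 - ⅓ = 5/3)
p(n, V) = ⅔ + 1/(3*(5/3 + n)) (p(n, V) = ⅔ + 1/(3*(n + 5/3)) = ⅔ + 1/(3*(5/3 + n)))
-68 + p(v(0, 1), -5)*(-142) = -68 + ((13 + 6*(-1))/(3*(5 + 3*(-1))))*(-142) = -68 + ((13 - 6)/(3*(5 - 3)))*(-142) = -68 + ((⅓)*7/2)*(-142) = -68 + ((⅓)*(½)*7)*(-142) = -68 + (7/6)*(-142) = -68 - 497/3 = -701/3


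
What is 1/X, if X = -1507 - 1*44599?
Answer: -1/46106 ≈ -2.1689e-5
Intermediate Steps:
X = -46106 (X = -1507 - 44599 = -46106)
1/X = 1/(-46106) = -1/46106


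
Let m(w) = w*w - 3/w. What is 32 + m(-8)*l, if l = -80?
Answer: -5118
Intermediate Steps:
m(w) = w² - 3/w
32 + m(-8)*l = 32 + ((-3 + (-8)³)/(-8))*(-80) = 32 - (-3 - 512)/8*(-80) = 32 - ⅛*(-515)*(-80) = 32 + (515/8)*(-80) = 32 - 5150 = -5118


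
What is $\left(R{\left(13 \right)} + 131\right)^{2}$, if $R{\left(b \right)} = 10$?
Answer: $19881$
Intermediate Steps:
$\left(R{\left(13 \right)} + 131\right)^{2} = \left(10 + 131\right)^{2} = 141^{2} = 19881$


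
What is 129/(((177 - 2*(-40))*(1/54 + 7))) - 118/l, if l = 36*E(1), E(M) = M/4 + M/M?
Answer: -11180084/4383135 ≈ -2.5507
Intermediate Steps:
E(M) = 1 + M/4 (E(M) = M*(1/4) + 1 = M/4 + 1 = 1 + M/4)
l = 45 (l = 36*(1 + (1/4)*1) = 36*(1 + 1/4) = 36*(5/4) = 45)
129/(((177 - 2*(-40))*(1/54 + 7))) - 118/l = 129/(((177 - 2*(-40))*(1/54 + 7))) - 118/45 = 129/(((177 + 80)*(1/54 + 7))) - 118*1/45 = 129/((257*(379/54))) - 118/45 = 129/(97403/54) - 118/45 = 129*(54/97403) - 118/45 = 6966/97403 - 118/45 = -11180084/4383135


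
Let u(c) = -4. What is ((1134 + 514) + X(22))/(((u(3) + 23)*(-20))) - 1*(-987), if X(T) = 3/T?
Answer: 8215061/8360 ≈ 982.66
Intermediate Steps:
((1134 + 514) + X(22))/(((u(3) + 23)*(-20))) - 1*(-987) = ((1134 + 514) + 3/22)/(((-4 + 23)*(-20))) - 1*(-987) = (1648 + 3*(1/22))/((19*(-20))) + 987 = (1648 + 3/22)/(-380) + 987 = (36259/22)*(-1/380) + 987 = -36259/8360 + 987 = 8215061/8360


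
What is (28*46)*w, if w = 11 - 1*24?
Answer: -16744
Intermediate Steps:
w = -13 (w = 11 - 24 = -13)
(28*46)*w = (28*46)*(-13) = 1288*(-13) = -16744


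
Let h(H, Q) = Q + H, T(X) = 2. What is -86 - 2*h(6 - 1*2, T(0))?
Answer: -98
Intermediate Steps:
h(H, Q) = H + Q
-86 - 2*h(6 - 1*2, T(0)) = -86 - 2*((6 - 1*2) + 2) = -86 - 2*((6 - 2) + 2) = -86 - 2*(4 + 2) = -86 - 2*6 = -86 - 12 = -98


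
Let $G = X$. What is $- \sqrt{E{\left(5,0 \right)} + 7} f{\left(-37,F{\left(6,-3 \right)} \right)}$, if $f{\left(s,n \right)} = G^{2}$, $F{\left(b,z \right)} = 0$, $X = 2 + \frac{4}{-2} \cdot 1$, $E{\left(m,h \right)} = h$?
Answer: $0$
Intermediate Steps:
$X = 0$ ($X = 2 + 4 \left(- \frac{1}{2}\right) 1 = 2 - 2 = 0$)
$G = 0$
$f{\left(s,n \right)} = 0$ ($f{\left(s,n \right)} = 0^{2} = 0$)
$- \sqrt{E{\left(5,0 \right)} + 7} f{\left(-37,F{\left(6,-3 \right)} \right)} = - \sqrt{0 + 7} \cdot 0 = - \sqrt{7} \cdot 0 = 0$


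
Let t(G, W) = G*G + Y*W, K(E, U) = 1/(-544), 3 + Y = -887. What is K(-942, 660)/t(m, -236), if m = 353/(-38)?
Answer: -361/41265442184 ≈ -8.7482e-9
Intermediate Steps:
Y = -890 (Y = -3 - 887 = -890)
K(E, U) = -1/544
m = -353/38 (m = 353*(-1/38) = -353/38 ≈ -9.2895)
t(G, W) = G² - 890*W (t(G, W) = G*G - 890*W = G² - 890*W)
K(-942, 660)/t(m, -236) = -1/(544*((-353/38)² - 890*(-236))) = -1/(544*(124609/1444 + 210040)) = -1/(544*303422369/1444) = -1/544*1444/303422369 = -361/41265442184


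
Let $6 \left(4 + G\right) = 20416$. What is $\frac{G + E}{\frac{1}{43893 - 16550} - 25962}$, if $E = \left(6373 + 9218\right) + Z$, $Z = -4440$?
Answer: $- \frac{1193494607}{2129636895} \approx -0.56042$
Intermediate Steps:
$G = \frac{10196}{3}$ ($G = -4 + \frac{1}{6} \cdot 20416 = -4 + \frac{10208}{3} = \frac{10196}{3} \approx 3398.7$)
$E = 11151$ ($E = \left(6373 + 9218\right) - 4440 = 15591 - 4440 = 11151$)
$\frac{G + E}{\frac{1}{43893 - 16550} - 25962} = \frac{\frac{10196}{3} + 11151}{\frac{1}{43893 - 16550} - 25962} = \frac{43649}{3 \left(\frac{1}{27343} - 25962\right)} = \frac{43649}{3 \left(- \frac{709878965}{27343}\right)} = \frac{43649}{3} \left(- \frac{27343}{709878965}\right) = - \frac{1193494607}{2129636895}$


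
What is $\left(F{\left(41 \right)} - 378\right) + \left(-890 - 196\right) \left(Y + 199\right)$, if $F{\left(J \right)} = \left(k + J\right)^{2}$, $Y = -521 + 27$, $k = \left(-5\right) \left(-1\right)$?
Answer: $322108$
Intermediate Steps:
$k = 5$
$Y = -494$
$F{\left(J \right)} = \left(5 + J\right)^{2}$
$\left(F{\left(41 \right)} - 378\right) + \left(-890 - 196\right) \left(Y + 199\right) = \left(\left(5 + 41\right)^{2} - 378\right) + \left(-890 - 196\right) \left(-494 + 199\right) = \left(46^{2} - 378\right) - -320370 = \left(2116 - 378\right) + 320370 = 1738 + 320370 = 322108$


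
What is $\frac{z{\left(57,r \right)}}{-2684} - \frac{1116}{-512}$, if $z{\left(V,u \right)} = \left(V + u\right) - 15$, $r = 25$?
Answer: $\frac{185065}{85888} \approx 2.1547$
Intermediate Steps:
$z{\left(V,u \right)} = -15 + V + u$
$\frac{z{\left(57,r \right)}}{-2684} - \frac{1116}{-512} = \frac{-15 + 57 + 25}{-2684} - \frac{1116}{-512} = 67 \left(- \frac{1}{2684}\right) - - \frac{279}{128} = - \frac{67}{2684} + \frac{279}{128} = \frac{185065}{85888}$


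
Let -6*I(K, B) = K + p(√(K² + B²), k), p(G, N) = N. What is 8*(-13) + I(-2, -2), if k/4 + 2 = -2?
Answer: -101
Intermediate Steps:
k = -16 (k = -8 + 4*(-2) = -8 - 8 = -16)
I(K, B) = 8/3 - K/6 (I(K, B) = -(K - 16)/6 = -(-16 + K)/6 = 8/3 - K/6)
8*(-13) + I(-2, -2) = 8*(-13) + (8/3 - ⅙*(-2)) = -104 + (8/3 + ⅓) = -104 + 3 = -101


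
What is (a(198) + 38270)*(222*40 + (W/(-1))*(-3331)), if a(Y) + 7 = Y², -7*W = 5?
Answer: 3525135835/7 ≈ 5.0359e+8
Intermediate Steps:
W = -5/7 (W = -⅐*5 = -5/7 ≈ -0.71429)
a(Y) = -7 + Y²
(a(198) + 38270)*(222*40 + (W/(-1))*(-3331)) = ((-7 + 198²) + 38270)*(222*40 - 5/7/(-1)*(-3331)) = ((-7 + 39204) + 38270)*(8880 - 5/7*(-1)*(-3331)) = (39197 + 38270)*(8880 + (5/7)*(-3331)) = 77467*(8880 - 16655/7) = 77467*(45505/7) = 3525135835/7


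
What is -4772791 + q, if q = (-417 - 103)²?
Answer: -4502391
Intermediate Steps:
q = 270400 (q = (-520)² = 270400)
-4772791 + q = -4772791 + 270400 = -4502391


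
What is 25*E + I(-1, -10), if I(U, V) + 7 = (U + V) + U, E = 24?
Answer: 581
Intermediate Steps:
I(U, V) = -7 + V + 2*U (I(U, V) = -7 + ((U + V) + U) = -7 + (V + 2*U) = -7 + V + 2*U)
25*E + I(-1, -10) = 25*24 + (-7 - 10 + 2*(-1)) = 600 + (-7 - 10 - 2) = 600 - 19 = 581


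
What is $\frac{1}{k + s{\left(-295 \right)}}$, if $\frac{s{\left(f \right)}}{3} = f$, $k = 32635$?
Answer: $\frac{1}{31750} \approx 3.1496 \cdot 10^{-5}$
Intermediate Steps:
$s{\left(f \right)} = 3 f$
$\frac{1}{k + s{\left(-295 \right)}} = \frac{1}{32635 + 3 \left(-295\right)} = \frac{1}{32635 - 885} = \frac{1}{31750}$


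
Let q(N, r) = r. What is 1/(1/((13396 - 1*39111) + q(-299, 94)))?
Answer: -25621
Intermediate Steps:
1/(1/((13396 - 1*39111) + q(-299, 94))) = 1/(1/((13396 - 1*39111) + 94)) = 1/(1/((13396 - 39111) + 94)) = 1/(1/(-25715 + 94)) = 1/(1/(-25621)) = 1/(-1/25621) = -25621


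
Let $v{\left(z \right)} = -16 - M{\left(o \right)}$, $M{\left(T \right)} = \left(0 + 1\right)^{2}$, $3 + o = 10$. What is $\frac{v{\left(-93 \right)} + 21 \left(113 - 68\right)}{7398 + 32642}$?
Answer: $\frac{116}{5005} \approx 0.023177$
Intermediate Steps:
$o = 7$ ($o = -3 + 10 = 7$)
$M{\left(T \right)} = 1$ ($M{\left(T \right)} = 1^{2} = 1$)
$v{\left(z \right)} = -17$ ($v{\left(z \right)} = -16 - 1 = -17$)
$\frac{v{\left(-93 \right)} + 21 \left(113 - 68\right)}{7398 + 32642} = \frac{-17 + 21 \left(113 - 68\right)}{7398 + 32642} = \frac{-17 + 21 \cdot 45}{40040} = \left(-17 + 945\right) \frac{1}{40040} = 928 \cdot \frac{1}{40040} = \frac{116}{5005}$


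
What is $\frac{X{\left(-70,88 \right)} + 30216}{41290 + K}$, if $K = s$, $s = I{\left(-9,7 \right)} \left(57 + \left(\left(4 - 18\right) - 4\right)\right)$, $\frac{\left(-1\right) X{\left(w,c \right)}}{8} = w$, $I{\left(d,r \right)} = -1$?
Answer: $\frac{30776}{41251} \approx 0.74607$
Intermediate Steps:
$X{\left(w,c \right)} = - 8 w$
$s = -39$ ($s = - (57 + \left(\left(4 - 18\right) - 4\right)) = - (57 - 18) = \left(-1\right) 39 = -39$)
$K = -39$
$\frac{X{\left(-70,88 \right)} + 30216}{41290 + K} = \frac{\left(-8\right) \left(-70\right) + 30216}{41290 - 39} = \frac{560 + 30216}{41251} = 30776 \cdot \frac{1}{41251} = \frac{30776}{41251}$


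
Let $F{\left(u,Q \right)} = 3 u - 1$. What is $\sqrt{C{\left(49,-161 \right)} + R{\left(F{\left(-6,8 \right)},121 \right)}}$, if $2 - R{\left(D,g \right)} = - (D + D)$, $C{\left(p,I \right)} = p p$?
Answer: $\sqrt{2365} \approx 48.631$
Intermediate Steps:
$C{\left(p,I \right)} = p^{2}$
$F{\left(u,Q \right)} = -1 + 3 u$
$R{\left(D,g \right)} = 2 + 2 D$ ($R{\left(D,g \right)} = 2 - - (D + D) = 2 - - 2 D = 2 + 2 D$)
$\sqrt{C{\left(49,-161 \right)} + R{\left(F{\left(-6,8 \right)},121 \right)}} = \sqrt{49^{2} + \left(2 + 2 \left(-1 + 3 \left(-6\right)\right)\right)} = \sqrt{2401 + \left(2 + 2 \left(-1 - 18\right)\right)} = \sqrt{2401 + \left(2 + 2 \left(-19\right)\right)} = \sqrt{2401 + \left(2 - 38\right)} = \sqrt{2401 - 36} = \sqrt{2365}$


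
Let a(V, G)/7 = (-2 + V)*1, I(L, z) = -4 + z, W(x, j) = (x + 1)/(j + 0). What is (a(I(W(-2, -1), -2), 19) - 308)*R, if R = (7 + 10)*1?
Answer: -6188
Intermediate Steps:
R = 17 (R = 17*1 = 17)
W(x, j) = (1 + x)/j
a(V, G) = -14 + 7*V (a(V, G) = 7*((-2 + V)*1) = 7*(-2 + V) = -14 + 7*V)
(a(I(W(-2, -1), -2), 19) - 308)*R = ((-14 + 7*(-4 - 2)) - 308)*17 = ((-14 + 7*(-6)) - 308)*17 = ((-14 - 42) - 308)*17 = (-56 - 308)*17 = -364*17 = -6188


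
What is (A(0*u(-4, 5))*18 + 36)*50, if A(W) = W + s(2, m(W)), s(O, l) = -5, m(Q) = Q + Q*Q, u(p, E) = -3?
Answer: -2700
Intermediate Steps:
m(Q) = Q + Q²
A(W) = -5 + W (A(W) = W - 5 = -5 + W)
(A(0*u(-4, 5))*18 + 36)*50 = ((-5 + 0*(-3))*18 + 36)*50 = ((-5 + 0)*18 + 36)*50 = (-5*18 + 36)*50 = (-90 + 36)*50 = -54*50 = -2700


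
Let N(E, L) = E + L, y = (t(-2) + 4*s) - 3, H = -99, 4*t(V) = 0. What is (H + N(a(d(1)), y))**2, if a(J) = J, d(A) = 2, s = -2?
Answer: 11664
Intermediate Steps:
t(V) = 0 (t(V) = (1/4)*0 = 0)
y = -11 (y = (0 + 4*(-2)) - 3 = (0 - 8) - 3 = -8 - 3 = -11)
(H + N(a(d(1)), y))**2 = (-99 + (2 - 11))**2 = (-99 - 9)**2 = (-108)**2 = 11664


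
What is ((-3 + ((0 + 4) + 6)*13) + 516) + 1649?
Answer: 2292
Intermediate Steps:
((-3 + ((0 + 4) + 6)*13) + 516) + 1649 = ((-3 + (4 + 6)*13) + 516) + 1649 = ((-3 + 10*13) + 516) + 1649 = ((-3 + 130) + 516) + 1649 = (127 + 516) + 1649 = 643 + 1649 = 2292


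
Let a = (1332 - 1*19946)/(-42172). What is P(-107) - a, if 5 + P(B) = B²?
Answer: 241298877/21086 ≈ 11444.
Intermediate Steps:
a = 9307/21086 (a = (1332 - 19946)*(-1/42172) = -18614*(-1/42172) = 9307/21086 ≈ 0.44138)
P(B) = -5 + B²
P(-107) - a = (-5 + (-107)²) - 1*9307/21086 = (-5 + 11449) - 9307/21086 = 11444 - 9307/21086 = 241298877/21086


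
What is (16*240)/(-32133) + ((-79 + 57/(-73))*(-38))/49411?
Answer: -2246491008/38634609133 ≈ -0.058147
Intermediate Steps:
(16*240)/(-32133) + ((-79 + 57/(-73))*(-38))/49411 = 3840*(-1/32133) + ((-79 + 57*(-1/73))*(-38))*(1/49411) = -1280/10711 + ((-79 - 57/73)*(-38))*(1/49411) = -1280/10711 - 5824/73*(-38)*(1/49411) = -1280/10711 + (221312/73)*(1/49411) = -1280/10711 + 221312/3607003 = -2246491008/38634609133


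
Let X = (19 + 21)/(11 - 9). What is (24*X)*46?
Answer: 22080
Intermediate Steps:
X = 20 (X = 40/2 = 40*(1/2) = 20)
(24*X)*46 = (24*20)*46 = 480*46 = 22080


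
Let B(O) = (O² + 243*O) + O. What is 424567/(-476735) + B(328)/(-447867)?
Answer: -5705972701/4357426005 ≈ -1.3095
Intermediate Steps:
B(O) = O² + 244*O
424567/(-476735) + B(328)/(-447867) = 424567/(-476735) + (328*(244 + 328))/(-447867) = 424567*(-1/476735) + (328*572)*(-1/447867) = -424567/476735 + 187616*(-1/447867) = -424567/476735 - 187616/447867 = -5705972701/4357426005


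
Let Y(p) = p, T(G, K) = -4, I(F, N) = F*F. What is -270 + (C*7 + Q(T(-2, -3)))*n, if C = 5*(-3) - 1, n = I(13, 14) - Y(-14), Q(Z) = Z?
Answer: -21498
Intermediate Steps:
I(F, N) = F²
n = 183 (n = 13² - 1*(-14) = 169 + 14 = 183)
C = -16 (C = -15 - 1 = -16)
-270 + (C*7 + Q(T(-2, -3)))*n = -270 + (-16*7 - 4)*183 = -270 + (-112 - 4)*183 = -270 - 116*183 = -270 - 21228 = -21498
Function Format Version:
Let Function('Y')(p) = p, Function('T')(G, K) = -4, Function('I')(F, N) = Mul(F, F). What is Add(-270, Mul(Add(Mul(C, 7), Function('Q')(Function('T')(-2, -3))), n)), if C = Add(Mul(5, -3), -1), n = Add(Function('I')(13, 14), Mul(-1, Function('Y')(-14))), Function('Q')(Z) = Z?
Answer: -21498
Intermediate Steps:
Function('I')(F, N) = Pow(F, 2)
n = 183 (n = Add(Pow(13, 2), Mul(-1, -14)) = Add(169, 14) = 183)
C = -16 (C = Add(-15, -1) = -16)
Add(-270, Mul(Add(Mul(C, 7), Function('Q')(Function('T')(-2, -3))), n)) = Add(-270, Mul(Add(Mul(-16, 7), -4), 183)) = Add(-270, Mul(Add(-112, -4), 183)) = Add(-270, Mul(-116, 183)) = Add(-270, -21228) = -21498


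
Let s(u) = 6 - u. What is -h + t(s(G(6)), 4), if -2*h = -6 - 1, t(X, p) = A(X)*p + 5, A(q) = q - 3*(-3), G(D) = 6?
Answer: 75/2 ≈ 37.500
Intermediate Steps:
A(q) = 9 + q (A(q) = q + 9 = 9 + q)
t(X, p) = 5 + p*(9 + X) (t(X, p) = (9 + X)*p + 5 = p*(9 + X) + 5 = 5 + p*(9 + X))
h = 7/2 (h = -(-6 - 1)/2 = -1/2*(-7) = 7/2 ≈ 3.5000)
-h + t(s(G(6)), 4) = -1*7/2 + (5 + 4*(9 + (6 - 1*6))) = -7/2 + (5 + 4*(9 + (6 - 6))) = -7/2 + (5 + 4*(9 + 0)) = -7/2 + (5 + 4*9) = -7/2 + (5 + 36) = -7/2 + 41 = 75/2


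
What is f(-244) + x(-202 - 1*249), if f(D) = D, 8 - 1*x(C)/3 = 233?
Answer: -919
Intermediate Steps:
x(C) = -675 (x(C) = 24 - 3*233 = 24 - 699 = -675)
f(-244) + x(-202 - 1*249) = -244 - 675 = -919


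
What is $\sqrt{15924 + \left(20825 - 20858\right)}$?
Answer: $\sqrt{15891} \approx 126.06$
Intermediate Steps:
$\sqrt{15924 + \left(20825 - 20858\right)} = \sqrt{15924 - 33} = \sqrt{15891}$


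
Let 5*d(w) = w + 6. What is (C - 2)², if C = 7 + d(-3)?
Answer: 784/25 ≈ 31.360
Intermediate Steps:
d(w) = 6/5 + w/5 (d(w) = (w + 6)/5 = (6 + w)/5 = 6/5 + w/5)
C = 38/5 (C = 7 + (6/5 + (⅕)*(-3)) = 7 + (6/5 - ⅗) = 7 + ⅗ = 38/5 ≈ 7.6000)
(C - 2)² = (38/5 - 2)² = (28/5)² = 784/25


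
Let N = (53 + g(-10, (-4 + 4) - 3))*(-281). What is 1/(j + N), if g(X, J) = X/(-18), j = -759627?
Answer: -9/6972085 ≈ -1.2909e-6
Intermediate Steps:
g(X, J) = -X/18 (g(X, J) = X*(-1/18) = -X/18)
N = -135442/9 (N = (53 - 1/18*(-10))*(-281) = (53 + 5/9)*(-281) = (482/9)*(-281) = -135442/9 ≈ -15049.)
1/(j + N) = 1/(-759627 - 135442/9) = 1/(-6972085/9) = -9/6972085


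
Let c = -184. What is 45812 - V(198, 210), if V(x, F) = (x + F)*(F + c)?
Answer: 35204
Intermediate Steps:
V(x, F) = (-184 + F)*(F + x) (V(x, F) = (x + F)*(F - 184) = (F + x)*(-184 + F) = (-184 + F)*(F + x))
45812 - V(198, 210) = 45812 - (210² - 184*210 - 184*198 + 210*198) = 45812 - (44100 - 38640 - 36432 + 41580) = 45812 - 1*10608 = 45812 - 10608 = 35204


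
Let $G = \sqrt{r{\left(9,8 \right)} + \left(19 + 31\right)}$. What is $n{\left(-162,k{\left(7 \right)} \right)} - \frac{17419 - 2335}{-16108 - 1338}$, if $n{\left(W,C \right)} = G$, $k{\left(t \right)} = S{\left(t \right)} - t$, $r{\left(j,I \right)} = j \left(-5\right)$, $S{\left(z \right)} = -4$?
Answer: $\frac{7542}{8723} + \sqrt{5} \approx 3.1007$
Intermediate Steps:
$r{\left(j,I \right)} = - 5 j$
$G = \sqrt{5}$ ($G = \sqrt{\left(-5\right) 9 + \left(19 + 31\right)} = \sqrt{-45 + 50} = \sqrt{5} \approx 2.2361$)
$k{\left(t \right)} = -4 - t$
$n{\left(W,C \right)} = \sqrt{5}$
$n{\left(-162,k{\left(7 \right)} \right)} - \frac{17419 - 2335}{-16108 - 1338} = \sqrt{5} - \frac{17419 - 2335}{-16108 - 1338} = \sqrt{5} - \frac{15084}{-17446} = \sqrt{5} - 15084 \left(- \frac{1}{17446}\right) = \sqrt{5} - - \frac{7542}{8723} = \sqrt{5} + \frac{7542}{8723} = \frac{7542}{8723} + \sqrt{5}$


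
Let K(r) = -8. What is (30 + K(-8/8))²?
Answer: 484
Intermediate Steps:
(30 + K(-8/8))² = (30 - 8)² = 22² = 484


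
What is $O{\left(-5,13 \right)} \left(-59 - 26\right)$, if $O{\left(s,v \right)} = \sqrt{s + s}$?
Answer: $- 85 i \sqrt{10} \approx - 268.79 i$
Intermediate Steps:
$O{\left(s,v \right)} = \sqrt{2} \sqrt{s}$ ($O{\left(s,v \right)} = \sqrt{2 s} = \sqrt{2} \sqrt{s}$)
$O{\left(-5,13 \right)} \left(-59 - 26\right) = \sqrt{2} \sqrt{-5} \left(-59 - 26\right) = \sqrt{2} i \sqrt{5} \left(-85\right) = i \sqrt{10} \left(-85\right) = - 85 i \sqrt{10}$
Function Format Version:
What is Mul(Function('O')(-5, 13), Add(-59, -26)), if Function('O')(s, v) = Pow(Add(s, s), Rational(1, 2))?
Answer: Mul(-85, I, Pow(10, Rational(1, 2))) ≈ Mul(-268.79, I)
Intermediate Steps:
Function('O')(s, v) = Mul(Pow(2, Rational(1, 2)), Pow(s, Rational(1, 2))) (Function('O')(s, v) = Pow(Mul(2, s), Rational(1, 2)) = Mul(Pow(2, Rational(1, 2)), Pow(s, Rational(1, 2))))
Mul(Function('O')(-5, 13), Add(-59, -26)) = Mul(Mul(Pow(2, Rational(1, 2)), Pow(-5, Rational(1, 2))), Add(-59, -26)) = Mul(Mul(Pow(2, Rational(1, 2)), Mul(I, Pow(5, Rational(1, 2)))), -85) = Mul(Mul(I, Pow(10, Rational(1, 2))), -85) = Mul(-85, I, Pow(10, Rational(1, 2)))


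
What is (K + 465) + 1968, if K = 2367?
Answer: 4800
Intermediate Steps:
(K + 465) + 1968 = (2367 + 465) + 1968 = 2832 + 1968 = 4800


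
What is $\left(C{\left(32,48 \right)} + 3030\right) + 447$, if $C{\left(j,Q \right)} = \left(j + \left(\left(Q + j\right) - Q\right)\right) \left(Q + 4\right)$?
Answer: $6805$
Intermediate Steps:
$C{\left(j,Q \right)} = 2 j \left(4 + Q\right)$ ($C{\left(j,Q \right)} = \left(j + j\right) \left(4 + Q\right) = 2 j \left(4 + Q\right)$)
$\left(C{\left(32,48 \right)} + 3030\right) + 447 = \left(2 \cdot 32 \left(4 + 48\right) + 3030\right) + 447 = \left(2 \cdot 32 \cdot 52 + 3030\right) + 447 = \left(3328 + 3030\right) + 447 = 6358 + 447 = 6805$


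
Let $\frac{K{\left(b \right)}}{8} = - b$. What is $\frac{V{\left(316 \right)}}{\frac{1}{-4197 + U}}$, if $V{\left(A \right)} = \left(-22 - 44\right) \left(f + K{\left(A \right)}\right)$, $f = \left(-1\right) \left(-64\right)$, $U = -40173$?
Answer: $-7215626880$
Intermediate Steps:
$f = 64$
$K{\left(b \right)} = - 8 b$ ($K{\left(b \right)} = 8 \left(- b\right) = - 8 b$)
$V{\left(A \right)} = -4224 + 528 A$ ($V{\left(A \right)} = \left(-22 - 44\right) \left(64 - 8 A\right) = - 66 \left(64 - 8 A\right) = -4224 + 528 A$)
$\frac{V{\left(316 \right)}}{\frac{1}{-4197 + U}} = \frac{-4224 + 528 \cdot 316}{\frac{1}{-4197 - 40173}} = \frac{-4224 + 166848}{\frac{1}{-44370}} = \frac{162624}{- \frac{1}{44370}} = 162624 \left(-44370\right) = -7215626880$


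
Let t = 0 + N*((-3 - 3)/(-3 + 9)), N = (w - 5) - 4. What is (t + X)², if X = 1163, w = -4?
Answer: 1382976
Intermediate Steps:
N = -13 (N = (-4 - 5) - 4 = -9 - 4 = -13)
t = 13 (t = 0 - 13*(-3 - 3)/(-3 + 9) = 0 - (-78)/6 = 0 - 13*(-1) = 0 + 13 = 13)
(t + X)² = (13 + 1163)² = 1176² = 1382976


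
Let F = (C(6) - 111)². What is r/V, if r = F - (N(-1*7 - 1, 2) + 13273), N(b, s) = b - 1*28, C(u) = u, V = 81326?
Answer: -158/5809 ≈ -0.027199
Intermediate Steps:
N(b, s) = -28 + b (N(b, s) = b - 28 = -28 + b)
F = 11025 (F = (6 - 111)² = (-105)² = 11025)
r = -2212 (r = 11025 - ((-28 + (-1*7 - 1)) + 13273) = 11025 - ((-28 + (-7 - 1)) + 13273) = 11025 - ((-28 - 8) + 13273) = 11025 - (-36 + 13273) = 11025 - 1*13237 = 11025 - 13237 = -2212)
r/V = -2212/81326 = -2212*1/81326 = -158/5809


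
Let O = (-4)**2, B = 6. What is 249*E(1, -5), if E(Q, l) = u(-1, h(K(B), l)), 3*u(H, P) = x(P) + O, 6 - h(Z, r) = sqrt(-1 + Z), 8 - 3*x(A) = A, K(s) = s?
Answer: 4150/3 + 83*sqrt(5)/3 ≈ 1445.2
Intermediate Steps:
x(A) = 8/3 - A/3
h(Z, r) = 6 - sqrt(-1 + Z)
O = 16
u(H, P) = 56/9 - P/9 (u(H, P) = ((8/3 - P/3) + 16)/3 = (56/3 - P/3)/3 = 56/9 - P/9)
E(Q, l) = 50/9 + sqrt(5)/9 (E(Q, l) = 56/9 - (6 - sqrt(-1 + 6))/9 = 56/9 - (6 - sqrt(5))/9 = 56/9 + (-2/3 + sqrt(5)/9) = 50/9 + sqrt(5)/9)
249*E(1, -5) = 249*(50/9 + sqrt(5)/9) = 4150/3 + 83*sqrt(5)/3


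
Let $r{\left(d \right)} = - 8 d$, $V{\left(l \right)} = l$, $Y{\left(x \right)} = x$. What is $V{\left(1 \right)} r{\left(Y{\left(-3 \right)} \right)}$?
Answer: $24$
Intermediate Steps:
$V{\left(1 \right)} r{\left(Y{\left(-3 \right)} \right)} = 1 \left(\left(-8\right) \left(-3\right)\right) = 1 \cdot 24 = 24$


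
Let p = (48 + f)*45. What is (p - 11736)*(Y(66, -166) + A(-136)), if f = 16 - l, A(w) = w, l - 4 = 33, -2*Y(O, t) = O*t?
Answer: -56203182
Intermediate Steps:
Y(O, t) = -O*t/2
l = 37 (l = 4 + 33 = 37)
f = -21 (f = 16 - 1*37 = 16 - 37 = -21)
p = 1215 (p = (48 - 21)*45 = 27*45 = 1215)
(p - 11736)*(Y(66, -166) + A(-136)) = (1215 - 11736)*(-½*66*(-166) - 136) = -10521*(5478 - 136) = -10521*5342 = -56203182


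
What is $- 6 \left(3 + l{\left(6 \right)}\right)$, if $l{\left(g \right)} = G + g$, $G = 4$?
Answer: $-78$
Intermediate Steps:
$l{\left(g \right)} = 4 + g$
$- 6 \left(3 + l{\left(6 \right)}\right) = - 6 \left(3 + \left(4 + 6\right)\right) = - 6 \left(3 + 10\right) = \left(-6\right) 13 = -78$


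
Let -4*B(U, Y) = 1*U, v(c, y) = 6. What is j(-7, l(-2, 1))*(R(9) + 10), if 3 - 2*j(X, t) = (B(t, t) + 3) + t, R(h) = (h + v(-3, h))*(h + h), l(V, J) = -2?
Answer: 210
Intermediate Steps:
B(U, Y) = -U/4
R(h) = 2*h*(6 + h) (R(h) = (h + 6)*(h + h) = (6 + h)*(2*h) = 2*h*(6 + h))
j(X, t) = -3*t/8 (j(X, t) = 3/2 - ((-t/4 + 3) + t)/2 = 3/2 - ((3 - t/4) + t)/2 = 3/2 - (3 + 3*t/4)/2 = 3/2 + (-3/2 - 3*t/8) = -3*t/8)
j(-7, l(-2, 1))*(R(9) + 10) = (-3/8*(-2))*(2*9*(6 + 9) + 10) = 3*(2*9*15 + 10)/4 = 3*(270 + 10)/4 = (¾)*280 = 210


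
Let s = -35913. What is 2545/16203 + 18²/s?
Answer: 28716271/193966113 ≈ 0.14805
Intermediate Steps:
2545/16203 + 18²/s = 2545/16203 + 18²/(-35913) = 2545*(1/16203) + 324*(-1/35913) = 2545/16203 - 108/11971 = 28716271/193966113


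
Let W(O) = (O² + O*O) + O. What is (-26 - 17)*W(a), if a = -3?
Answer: -645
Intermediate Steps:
W(O) = O + 2*O² (W(O) = (O² + O²) + O = 2*O² + O = O + 2*O²)
(-26 - 17)*W(a) = (-26 - 17)*(-3*(1 + 2*(-3))) = -(-129)*(1 - 6) = -(-129)*(-5) = -43*15 = -645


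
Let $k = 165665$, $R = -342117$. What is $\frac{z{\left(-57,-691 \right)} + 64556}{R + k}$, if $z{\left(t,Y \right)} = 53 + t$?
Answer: $- \frac{16138}{44113} \approx -0.36583$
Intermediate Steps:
$\frac{z{\left(-57,-691 \right)} + 64556}{R + k} = \frac{\left(53 - 57\right) + 64556}{-342117 + 165665} = \frac{-4 + 64556}{-176452} = 64552 \left(- \frac{1}{176452}\right) = - \frac{16138}{44113}$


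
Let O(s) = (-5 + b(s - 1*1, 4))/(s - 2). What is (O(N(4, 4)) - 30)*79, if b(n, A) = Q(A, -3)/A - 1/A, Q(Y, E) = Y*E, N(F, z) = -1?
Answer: -8611/4 ≈ -2152.8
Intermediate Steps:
Q(Y, E) = E*Y
b(n, A) = -3 - 1/A (b(n, A) = (-3*A)/A - 1/A = -3 - 1/A)
O(s) = -33/(4*(-2 + s)) (O(s) = (-5 + (-3 - 1/4))/(s - 2) = (-5 + (-3 - 1*¼))/(-2 + s) = (-5 + (-3 - ¼))/(-2 + s) = (-5 - 13/4)/(-2 + s) = -33/(4*(-2 + s)))
(O(N(4, 4)) - 30)*79 = (-33/(-8 + 4*(-1)) - 30)*79 = (-33/(-8 - 4) - 30)*79 = (-33/(-12) - 30)*79 = (-33*(-1/12) - 30)*79 = (11/4 - 30)*79 = -109/4*79 = -8611/4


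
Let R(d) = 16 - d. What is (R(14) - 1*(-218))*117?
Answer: 25740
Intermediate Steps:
(R(14) - 1*(-218))*117 = ((16 - 1*14) - 1*(-218))*117 = ((16 - 14) + 218)*117 = (2 + 218)*117 = 220*117 = 25740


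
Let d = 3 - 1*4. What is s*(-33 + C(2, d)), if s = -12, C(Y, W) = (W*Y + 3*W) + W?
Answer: 468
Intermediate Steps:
d = -1 (d = 3 - 4 = -1)
C(Y, W) = 4*W + W*Y (C(Y, W) = (3*W + W*Y) + W = 4*W + W*Y)
s*(-33 + C(2, d)) = -12*(-33 - (4 + 2)) = -12*(-33 - 1*6) = -12*(-33 - 6) = -12*(-39) = 468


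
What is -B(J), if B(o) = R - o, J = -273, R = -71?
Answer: -202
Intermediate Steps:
B(o) = -71 - o
-B(J) = -(-71 - 1*(-273)) = -(-71 + 273) = -1*202 = -202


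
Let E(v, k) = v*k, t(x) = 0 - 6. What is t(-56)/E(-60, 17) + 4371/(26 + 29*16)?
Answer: 37178/4165 ≈ 8.9263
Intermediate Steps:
t(x) = -6
E(v, k) = k*v
t(-56)/E(-60, 17) + 4371/(26 + 29*16) = -6/(17*(-60)) + 4371/(26 + 29*16) = -6/(-1020) + 4371/(26 + 464) = -6*(-1/1020) + 4371/490 = 1/170 + 4371*(1/490) = 1/170 + 4371/490 = 37178/4165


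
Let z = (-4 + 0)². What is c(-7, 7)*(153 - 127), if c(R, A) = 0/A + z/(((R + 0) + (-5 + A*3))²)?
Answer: 416/81 ≈ 5.1358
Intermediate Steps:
z = 16 (z = (-4)² = 16)
c(R, A) = 16/(-5 + R + 3*A)² (c(R, A) = 0/A + 16/(((R + 0) + (-5 + A*3))²) = 0 + 16/((R + (-5 + 3*A))²) = 0 + 16/((-5 + R + 3*A)²) = 0 + 16/(-5 + R + 3*A)² = 16/(-5 + R + 3*A)²)
c(-7, 7)*(153 - 127) = (16/(-5 - 7 + 3*7)²)*(153 - 127) = (16/(-5 - 7 + 21)²)*26 = (16/9²)*26 = (16*(1/81))*26 = (16/81)*26 = 416/81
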